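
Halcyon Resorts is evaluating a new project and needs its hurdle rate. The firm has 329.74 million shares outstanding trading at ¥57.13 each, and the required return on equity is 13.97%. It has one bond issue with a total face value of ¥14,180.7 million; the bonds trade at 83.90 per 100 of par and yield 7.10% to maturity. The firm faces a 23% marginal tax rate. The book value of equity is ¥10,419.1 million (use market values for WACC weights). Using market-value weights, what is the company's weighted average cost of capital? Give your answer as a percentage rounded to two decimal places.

10.68%

Market value of equity E = 57.13 × 329.74m = 18838.0462m. Market value of debt D = 14180.7m × 83.9/100 = 11897.6073m.
Total capital V = 18838.0462 + 11897.6073 = 30735.6535.
Equity: weight = 18838.0462/30735.6535 = 0.6129; cost = 13.97%.
Bonds outstanding: weight = 11897.6073/30735.6535 = 0.3871; after-tax cost = 7.1% × (1 − 23%) = 5.4670%.
WACC = 0.6129 × 13.9700% + 0.3871 × 5.4670% = 10.6785%.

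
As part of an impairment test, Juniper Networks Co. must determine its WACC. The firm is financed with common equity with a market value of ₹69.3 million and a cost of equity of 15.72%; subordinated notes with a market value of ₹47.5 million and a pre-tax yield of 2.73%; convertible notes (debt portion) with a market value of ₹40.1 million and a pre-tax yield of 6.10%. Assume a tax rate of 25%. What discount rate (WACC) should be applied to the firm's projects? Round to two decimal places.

Total capital V = 69.3 + 47.5 + 40.1 = 156.9.
Equity: weight = 69.3/156.9 = 0.4417; cost = 15.72%.
Subordinated notes: weight = 47.5/156.9 = 0.3027; after-tax cost = 2.73% × (1 − 25%) = 2.0475%.
Convertible notes (debt portion): weight = 40.1/156.9 = 0.2556; after-tax cost = 6.1% × (1 − 25%) = 4.5750%.
WACC = 0.4417 × 15.7200% + 0.3027 × 2.0475% + 0.2556 × 4.5750% = 8.7324%.

8.73%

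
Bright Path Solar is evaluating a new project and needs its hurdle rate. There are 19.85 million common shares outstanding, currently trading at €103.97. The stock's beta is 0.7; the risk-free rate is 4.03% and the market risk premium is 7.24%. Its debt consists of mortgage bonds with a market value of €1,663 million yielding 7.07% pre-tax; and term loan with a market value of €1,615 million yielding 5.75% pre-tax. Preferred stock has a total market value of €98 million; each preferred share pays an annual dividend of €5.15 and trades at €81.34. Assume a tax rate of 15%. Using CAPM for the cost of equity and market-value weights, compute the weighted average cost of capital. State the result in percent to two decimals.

6.85%

Cost of equity via CAPM: Re = 4.03% + 0.7 × 7.24% = 9.0980%.
Cost of preferred: Rp = 5.15 / 81.34 = 6.3314%.
Market value of equity E = 103.97 × 19.85m = 2063.8045m.
Total capital V = 2063.8045 + 98 + 1663 + 1615 = 5439.8045.
Equity: weight = 2063.8045/5439.8045 = 0.3794; cost = 9.098%.
Preferred: weight = 98/5439.8045 = 0.0180; cost = 6.3314%.
Mortgage bonds: weight = 1663/5439.8045 = 0.3057; after-tax cost = 7.07% × (1 − 15%) = 6.0095%.
Term loan: weight = 1615/5439.8045 = 0.2969; after-tax cost = 5.75% × (1 − 15%) = 4.8875%.
WACC = 0.3794 × 9.0980% + 0.0180 × 6.3314% + 0.3057 × 6.0095% + 0.2969 × 4.8875% = 6.8539%.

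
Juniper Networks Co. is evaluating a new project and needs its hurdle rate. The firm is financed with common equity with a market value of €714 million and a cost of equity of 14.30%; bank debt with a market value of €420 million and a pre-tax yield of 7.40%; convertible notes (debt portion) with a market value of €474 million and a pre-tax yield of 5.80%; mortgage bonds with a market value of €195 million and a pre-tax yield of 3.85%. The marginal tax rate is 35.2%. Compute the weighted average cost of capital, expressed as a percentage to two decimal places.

Total capital V = 714 + 420 + 474 + 195 = 1803.
Equity: weight = 714/1803 = 0.3960; cost = 14.3%.
Bank debt: weight = 420/1803 = 0.2329; after-tax cost = 7.4% × (1 − 35.2%) = 4.7952%.
Convertible notes (debt portion): weight = 474/1803 = 0.2629; after-tax cost = 5.8% × (1 − 35.2%) = 3.7584%.
Mortgage bonds: weight = 195/1803 = 0.1082; after-tax cost = 3.85% × (1 − 35.2%) = 2.4948%.
WACC = 0.3960 × 14.3000% + 0.2329 × 4.7952% + 0.2629 × 3.7584% + 0.1082 × 2.4948% = 8.0378%.

8.04%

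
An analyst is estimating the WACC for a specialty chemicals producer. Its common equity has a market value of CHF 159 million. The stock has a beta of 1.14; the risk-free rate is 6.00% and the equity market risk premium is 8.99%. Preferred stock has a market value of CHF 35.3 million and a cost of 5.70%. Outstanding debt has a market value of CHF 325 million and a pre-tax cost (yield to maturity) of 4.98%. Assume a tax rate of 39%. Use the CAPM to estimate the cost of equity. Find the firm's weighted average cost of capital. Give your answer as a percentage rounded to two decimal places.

7.26%

Cost of equity via CAPM: Re = 6.0% + 1.14 × 8.99% = 16.2486%.
Total capital V = 159 + 35.3 + 325 = 519.3.
Equity: weight = 159/519.3 = 0.3062; cost = 16.2486%.
Preferred: weight = 35.3/519.3 = 0.0680; cost = 5.7%.
Debt: weight = 325/519.3 = 0.6258; after-tax cost = 4.98% × (1 − 39%) = 3.0378%.
WACC = 0.3062 × 16.2486% + 0.0680 × 5.7000% + 0.6258 × 3.0378% = 7.2637%.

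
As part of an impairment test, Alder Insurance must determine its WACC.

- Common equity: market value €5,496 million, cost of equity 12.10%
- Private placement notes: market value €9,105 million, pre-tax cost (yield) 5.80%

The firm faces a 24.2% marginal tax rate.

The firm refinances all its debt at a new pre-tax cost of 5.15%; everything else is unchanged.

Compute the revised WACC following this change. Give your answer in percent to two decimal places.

After the change:
Total capital V = 5496 + 9105 = 14601.
Equity: weight = 5496/14601 = 0.3764; cost = 12.1%.
Private placement notes: weight = 9105/14601 = 0.6236; after-tax cost = 5.15% × (1 − 24.2%) = 3.9037%.
WACC = 0.3764 × 12.1000% + 0.6236 × 3.9037% = 6.9889%.

6.99%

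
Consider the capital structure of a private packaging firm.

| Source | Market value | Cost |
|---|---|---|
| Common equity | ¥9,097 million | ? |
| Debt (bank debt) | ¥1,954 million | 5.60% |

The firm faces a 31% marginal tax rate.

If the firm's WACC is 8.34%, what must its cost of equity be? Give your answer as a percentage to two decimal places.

9.30%

Total capital V = 9097 + 1954 = 11051.
Equity weight = 9097/11051 = 0.8232.
Bank debt weight = 1954/11051 = 0.1768.
Debt contribution = 0.1768 × 5.6% × (1 − 31%) = 0.6832%.
Required equity contribution = 8.34% − 0.6832% = 7.6568%.
Re = 7.6568% / 0.8232 = 9.3014%.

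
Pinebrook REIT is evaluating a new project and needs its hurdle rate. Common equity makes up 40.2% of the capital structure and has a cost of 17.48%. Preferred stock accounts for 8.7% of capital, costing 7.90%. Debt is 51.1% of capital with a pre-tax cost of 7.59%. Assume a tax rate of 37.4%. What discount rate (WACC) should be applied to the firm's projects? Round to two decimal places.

After-tax cost of debt = 7.59% × (1 − 37.4%) = 4.7513%.
WACC = 0.402 × 17.4800% + 0.087 × 7.9000% + 0.511 × 4.7513% = 10.1422%.

10.14%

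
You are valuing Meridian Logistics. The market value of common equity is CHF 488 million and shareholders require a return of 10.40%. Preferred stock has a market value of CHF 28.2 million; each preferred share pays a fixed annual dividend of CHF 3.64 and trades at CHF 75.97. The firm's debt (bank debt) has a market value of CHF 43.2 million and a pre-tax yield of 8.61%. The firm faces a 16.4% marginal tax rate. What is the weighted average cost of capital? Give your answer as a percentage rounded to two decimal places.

9.87%

Cost of preferred: Rp = 3.64 / 75.97 = 4.7914%.
Total capital V = 488 + 28.2 + 43.2 = 559.4.
Equity: weight = 488/559.4 = 0.8724; cost = 10.4%.
Preferred: weight = 28.2/559.4 = 0.0504; cost = 4.7914%.
Bank debt: weight = 43.2/559.4 = 0.0772; after-tax cost = 8.61% × (1 − 16.4%) = 7.1980%.
WACC = 0.8724 × 10.4000% + 0.0504 × 4.7914% + 0.0772 × 7.1980% = 9.8700%.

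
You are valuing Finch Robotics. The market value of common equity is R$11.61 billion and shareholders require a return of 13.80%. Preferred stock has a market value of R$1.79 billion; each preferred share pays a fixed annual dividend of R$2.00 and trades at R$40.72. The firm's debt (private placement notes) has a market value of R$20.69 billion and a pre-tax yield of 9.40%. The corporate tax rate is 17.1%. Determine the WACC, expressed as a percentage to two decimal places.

9.69%

Cost of preferred: Rp = 2.0 / 40.72 = 4.9116%.
Total capital V = 11.61 + 1.79 + 20.69 = 34.09.
Equity: weight = 11.61/34.09 = 0.3406; cost = 13.8%.
Preferred: weight = 1.79/34.09 = 0.0525; cost = 4.9116%.
Private placement notes: weight = 20.69/34.09 = 0.6069; after-tax cost = 9.4% × (1 − 17.1%) = 7.7926%.
WACC = 0.3406 × 13.8000% + 0.0525 × 4.9116% + 0.6069 × 7.7926% = 9.6873%.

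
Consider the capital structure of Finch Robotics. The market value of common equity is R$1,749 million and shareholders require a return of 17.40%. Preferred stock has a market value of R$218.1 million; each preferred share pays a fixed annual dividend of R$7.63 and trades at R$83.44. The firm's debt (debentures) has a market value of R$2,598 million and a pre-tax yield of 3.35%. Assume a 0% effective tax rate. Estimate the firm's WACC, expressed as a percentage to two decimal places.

9.01%

Cost of preferred: Rp = 7.63 / 83.44 = 9.1443%.
Total capital V = 1749 + 218.1 + 2598 = 4565.1.
Equity: weight = 1749/4565.1 = 0.3831; cost = 17.4%.
Preferred: weight = 218.1/4565.1 = 0.0478; cost = 9.1443%.
Debentures: weight = 2598/4565.1 = 0.5691; after-tax cost = 3.35% × (1 − 0%) = 3.3500%.
WACC = 0.3831 × 17.4000% + 0.0478 × 9.1443% + 0.5691 × 3.3500% = 9.0097%.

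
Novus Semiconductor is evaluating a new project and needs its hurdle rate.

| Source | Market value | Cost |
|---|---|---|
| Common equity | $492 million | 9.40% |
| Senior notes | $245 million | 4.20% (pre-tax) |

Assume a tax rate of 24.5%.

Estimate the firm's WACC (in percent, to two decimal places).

Total capital V = 492 + 245 = 737.
Equity: weight = 492/737 = 0.6676; cost = 9.4%.
Senior notes: weight = 245/737 = 0.3324; after-tax cost = 4.2% × (1 − 24.5%) = 3.1710%.
WACC = 0.6676 × 9.4000% + 0.3324 × 3.1710% = 7.3293%.

7.33%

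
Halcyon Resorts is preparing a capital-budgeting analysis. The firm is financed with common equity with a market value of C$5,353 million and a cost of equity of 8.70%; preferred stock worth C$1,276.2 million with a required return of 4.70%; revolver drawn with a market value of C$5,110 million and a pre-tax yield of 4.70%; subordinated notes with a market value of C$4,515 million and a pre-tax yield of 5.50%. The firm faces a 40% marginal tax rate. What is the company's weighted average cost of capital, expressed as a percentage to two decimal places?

Total capital V = 5353 + 1276.2 + 5110 + 4515 = 16254.2.
Equity: weight = 5353/16254.2 = 0.3293; cost = 8.7%.
Preferred: weight = 1276.2/16254.2 = 0.0785; cost = 4.7%.
Revolver drawn: weight = 5110/16254.2 = 0.3144; after-tax cost = 4.7% × (1 − 40%) = 2.8200%.
Subordinated notes: weight = 4515/16254.2 = 0.2778; after-tax cost = 5.5% × (1 − 40%) = 3.3000%.
WACC = 0.3293 × 8.7000% + 0.0785 × 4.7000% + 0.3144 × 2.8200% + 0.2778 × 3.3000% = 5.0374%.

5.04%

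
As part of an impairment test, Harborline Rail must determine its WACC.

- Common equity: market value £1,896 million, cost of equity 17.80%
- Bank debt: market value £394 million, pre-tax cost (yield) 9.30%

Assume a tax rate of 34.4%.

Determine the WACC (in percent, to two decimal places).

Total capital V = 1896 + 394 = 2290.
Equity: weight = 1896/2290 = 0.8279; cost = 17.8%.
Bank debt: weight = 394/2290 = 0.1721; after-tax cost = 9.3% × (1 − 34.4%) = 6.1008%.
WACC = 0.8279 × 17.8000% + 0.1721 × 6.1008% = 15.7871%.

15.79%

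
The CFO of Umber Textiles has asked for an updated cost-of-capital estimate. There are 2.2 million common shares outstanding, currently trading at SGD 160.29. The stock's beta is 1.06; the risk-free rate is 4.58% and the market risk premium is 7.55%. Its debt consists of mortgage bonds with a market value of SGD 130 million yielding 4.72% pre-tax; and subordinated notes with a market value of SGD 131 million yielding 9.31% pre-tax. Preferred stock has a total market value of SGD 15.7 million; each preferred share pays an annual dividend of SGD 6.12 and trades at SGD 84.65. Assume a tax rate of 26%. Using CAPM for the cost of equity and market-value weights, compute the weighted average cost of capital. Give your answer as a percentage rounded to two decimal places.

Cost of equity via CAPM: Re = 4.58% + 1.06 × 7.55% = 12.5830%.
Cost of preferred: Rp = 6.12 / 84.65 = 7.2298%.
Market value of equity E = 160.29 × 2.2m = 352.638m.
Total capital V = 352.638 + 15.7 + 130 + 131 = 629.338.
Equity: weight = 352.638/629.338 = 0.5603; cost = 12.583%.
Preferred: weight = 15.7/629.338 = 0.0249; cost = 7.2298%.
Mortgage bonds: weight = 130/629.338 = 0.2066; after-tax cost = 4.72% × (1 − 26%) = 3.4928%.
Subordinated notes: weight = 131/629.338 = 0.2082; after-tax cost = 9.31% × (1 − 26%) = 6.8894%.
WACC = 0.5603 × 12.5830% + 0.0249 × 7.2298% + 0.2066 × 3.4928% + 0.2082 × 6.8894% = 9.3866%.

9.39%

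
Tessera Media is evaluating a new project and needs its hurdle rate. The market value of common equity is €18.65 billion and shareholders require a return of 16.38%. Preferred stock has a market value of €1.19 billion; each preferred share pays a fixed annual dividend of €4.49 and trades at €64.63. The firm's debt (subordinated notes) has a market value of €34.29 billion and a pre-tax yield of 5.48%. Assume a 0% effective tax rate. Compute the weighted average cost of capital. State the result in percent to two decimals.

Cost of preferred: Rp = 4.49 / 64.63 = 6.9472%.
Total capital V = 18.65 + 1.19 + 34.29 = 54.13.
Equity: weight = 18.65/54.13 = 0.3445; cost = 16.38%.
Preferred: weight = 1.19/54.13 = 0.0220; cost = 6.9472%.
Subordinated notes: weight = 34.29/54.13 = 0.6335; after-tax cost = 5.48% × (1 − 0%) = 5.4800%.
WACC = 0.3445 × 16.3800% + 0.0220 × 6.9472% + 0.6335 × 5.4800% = 9.2678%.

9.27%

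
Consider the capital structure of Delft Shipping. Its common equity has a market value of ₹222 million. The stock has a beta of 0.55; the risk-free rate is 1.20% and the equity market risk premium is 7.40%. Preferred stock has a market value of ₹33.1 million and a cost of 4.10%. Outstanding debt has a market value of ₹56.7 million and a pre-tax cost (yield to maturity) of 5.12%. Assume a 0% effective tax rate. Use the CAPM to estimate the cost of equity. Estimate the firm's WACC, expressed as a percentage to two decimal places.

5.12%

Cost of equity via CAPM: Re = 1.2% + 0.55 × 7.4% = 5.2700%.
Total capital V = 222 + 33.1 + 56.7 = 311.8.
Equity: weight = 222/311.8 = 0.7120; cost = 5.27%.
Preferred: weight = 33.1/311.8 = 0.1062; cost = 4.1%.
Debt: weight = 56.7/311.8 = 0.1818; after-tax cost = 5.12% × (1 − 0%) = 5.1200%.
WACC = 0.7120 × 5.2700% + 0.1062 × 4.1000% + 0.1818 × 5.1200% = 5.1185%.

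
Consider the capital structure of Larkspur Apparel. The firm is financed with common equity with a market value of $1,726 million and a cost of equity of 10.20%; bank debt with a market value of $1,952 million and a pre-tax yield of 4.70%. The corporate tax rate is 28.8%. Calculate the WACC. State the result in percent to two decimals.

6.56%

Total capital V = 1726 + 1952 = 3678.
Equity: weight = 1726/3678 = 0.4693; cost = 10.2%.
Bank debt: weight = 1952/3678 = 0.5307; after-tax cost = 4.7% × (1 − 28.8%) = 3.3464%.
WACC = 0.4693 × 10.2000% + 0.5307 × 3.3464% = 6.5626%.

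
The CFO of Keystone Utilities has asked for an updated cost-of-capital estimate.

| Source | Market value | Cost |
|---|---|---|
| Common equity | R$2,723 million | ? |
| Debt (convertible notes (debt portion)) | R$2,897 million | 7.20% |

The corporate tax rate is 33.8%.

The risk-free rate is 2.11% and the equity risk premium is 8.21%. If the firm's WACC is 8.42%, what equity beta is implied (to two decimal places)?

Total capital V = 2723 + 2897 = 5620.
Equity weight = 2723/5620 = 0.4845.
Convertible notes (debt portion) weight = 2897/5620 = 0.5155.
Debt contribution = 0.5155 × 7.2% × (1 − 33.8%) = 2.4570%.
Required equity contribution = 8.42% − 2.4570% = 5.9630%  ⇒  Re = 12.3071%.
CAPM: 12.3071% = 2.11% + β × 8.21%  ⇒  β = 1.2420.

1.24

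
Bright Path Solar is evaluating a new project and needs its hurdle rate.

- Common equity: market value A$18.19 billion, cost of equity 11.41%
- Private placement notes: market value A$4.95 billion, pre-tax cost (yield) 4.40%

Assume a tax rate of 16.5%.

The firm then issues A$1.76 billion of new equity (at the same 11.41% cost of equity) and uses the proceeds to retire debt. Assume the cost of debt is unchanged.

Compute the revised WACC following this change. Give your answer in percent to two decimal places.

10.34%

After the change:
Total capital V = 19.95 + 3.19 = 23.14.
Equity: weight = 19.95/23.14 = 0.8621; cost = 11.41%.
Private placement notes: weight = 3.19/23.14 = 0.1379; after-tax cost = 4.4% × (1 − 16.5%) = 3.6740%.
WACC = 0.8621 × 11.4100% + 0.1379 × 3.6740% = 10.3435%.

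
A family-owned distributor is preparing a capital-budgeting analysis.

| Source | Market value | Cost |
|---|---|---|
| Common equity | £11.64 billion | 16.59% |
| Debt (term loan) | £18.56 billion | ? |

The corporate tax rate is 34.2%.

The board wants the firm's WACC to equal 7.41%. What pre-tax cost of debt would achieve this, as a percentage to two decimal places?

2.51%

Total capital V = 11.64 + 18.56 = 30.2.
Equity weight = 11.64/30.2 = 0.3854.
Term loan weight = 18.56/30.2 = 0.6146.
Equity contribution = 0.3854 × 16.59% = 6.3943%.
Remaining for debt = 7.41% − 6.3943% = 1.0157%.
Rd × (1 − 34.2%) × 0.6146 = 1.0157%  ⇒  Rd = 2.5117%.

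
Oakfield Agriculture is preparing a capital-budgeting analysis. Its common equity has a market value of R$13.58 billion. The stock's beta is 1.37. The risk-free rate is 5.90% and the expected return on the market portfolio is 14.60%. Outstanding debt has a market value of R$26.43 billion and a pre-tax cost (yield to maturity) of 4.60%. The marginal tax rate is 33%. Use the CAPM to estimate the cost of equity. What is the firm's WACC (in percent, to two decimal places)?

8.08%

Market risk premium = 14.6% − 5.9% = 8.7%.
Cost of equity via CAPM: Re = 5.9% + 1.37 × 8.7% = 17.8190%.
Total capital V = 13.58 + 26.43 = 40.01.
Equity: weight = 13.58/40.01 = 0.3394; cost = 17.819%.
Debt: weight = 26.43/40.01 = 0.6606; after-tax cost = 4.6% × (1 − 33%) = 3.0820%.
WACC = 0.3394 × 17.8190% + 0.6606 × 3.0820% = 8.0840%.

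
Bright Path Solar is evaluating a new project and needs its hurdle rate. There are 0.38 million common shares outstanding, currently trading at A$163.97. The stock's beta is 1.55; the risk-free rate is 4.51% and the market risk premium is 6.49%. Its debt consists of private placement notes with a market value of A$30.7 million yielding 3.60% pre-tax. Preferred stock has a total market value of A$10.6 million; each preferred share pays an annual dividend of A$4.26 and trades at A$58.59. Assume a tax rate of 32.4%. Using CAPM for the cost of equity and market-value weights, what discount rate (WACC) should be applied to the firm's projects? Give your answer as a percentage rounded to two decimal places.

10.23%

Cost of equity via CAPM: Re = 4.51% + 1.55 × 6.49% = 14.5695%.
Cost of preferred: Rp = 4.26 / 58.59 = 7.2709%.
Market value of equity E = 163.97 × 0.38m = 62.3086m.
Total capital V = 62.3086 + 10.6 + 30.7 = 103.6086.
Equity: weight = 62.3086/103.6086 = 0.6014; cost = 14.5695%.
Preferred: weight = 10.6/103.6086 = 0.1023; cost = 7.2709%.
Private placement notes: weight = 30.7/103.6086 = 0.2963; after-tax cost = 3.6% × (1 − 32.4%) = 2.4336%.
WACC = 0.6014 × 14.5695% + 0.1023 × 7.2709% + 0.2963 × 2.4336% = 10.2268%.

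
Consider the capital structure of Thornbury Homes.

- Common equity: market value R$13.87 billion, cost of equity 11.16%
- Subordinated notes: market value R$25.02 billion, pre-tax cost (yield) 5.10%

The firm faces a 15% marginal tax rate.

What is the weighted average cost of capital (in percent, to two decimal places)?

6.77%

Total capital V = 13.87 + 25.02 = 38.89.
Equity: weight = 13.87/38.89 = 0.3566; cost = 11.16%.
Subordinated notes: weight = 25.02/38.89 = 0.6434; after-tax cost = 5.1% × (1 − 15%) = 4.3350%.
WACC = 0.3566 × 11.1600% + 0.6434 × 4.3350% = 6.7691%.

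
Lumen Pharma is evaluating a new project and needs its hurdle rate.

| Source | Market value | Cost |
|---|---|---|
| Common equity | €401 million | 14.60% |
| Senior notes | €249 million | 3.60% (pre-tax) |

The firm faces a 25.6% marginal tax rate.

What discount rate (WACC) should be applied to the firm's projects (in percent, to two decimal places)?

10.03%

Total capital V = 401 + 249 = 650.
Equity: weight = 401/650 = 0.6169; cost = 14.6%.
Senior notes: weight = 249/650 = 0.3831; after-tax cost = 3.6% × (1 − 25.6%) = 2.6784%.
WACC = 0.6169 × 14.6000% + 0.3831 × 2.6784% = 10.0331%.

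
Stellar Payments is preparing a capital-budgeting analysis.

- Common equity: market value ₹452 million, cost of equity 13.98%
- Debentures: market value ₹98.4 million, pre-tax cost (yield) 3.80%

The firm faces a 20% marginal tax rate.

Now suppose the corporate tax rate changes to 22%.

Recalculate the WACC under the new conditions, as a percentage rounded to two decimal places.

12.01%

After the change:
Total capital V = 452 + 98.4 = 550.4.
Equity: weight = 452/550.4 = 0.8212; cost = 13.98%.
Debentures: weight = 98.4/550.4 = 0.1788; after-tax cost = 3.8% × (1 − 22%) = 2.9640%.
WACC = 0.8212 × 13.9800% + 0.1788 × 2.9640% = 12.0106%.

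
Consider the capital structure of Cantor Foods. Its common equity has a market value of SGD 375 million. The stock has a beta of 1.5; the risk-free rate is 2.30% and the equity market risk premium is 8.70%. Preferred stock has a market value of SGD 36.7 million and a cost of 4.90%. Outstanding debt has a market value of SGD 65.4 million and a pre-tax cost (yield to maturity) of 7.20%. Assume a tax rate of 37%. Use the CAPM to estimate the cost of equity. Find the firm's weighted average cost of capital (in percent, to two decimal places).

13.06%

Cost of equity via CAPM: Re = 2.3% + 1.5 × 8.7% = 15.3500%.
Total capital V = 375 + 36.7 + 65.4 = 477.1.
Equity: weight = 375/477.1 = 0.7860; cost = 15.35%.
Preferred: weight = 36.7/477.1 = 0.0769; cost = 4.9%.
Debt: weight = 65.4/477.1 = 0.1371; after-tax cost = 7.2% × (1 − 37%) = 4.5360%.
WACC = 0.7860 × 15.3500% + 0.0769 × 4.9000% + 0.1371 × 4.5360% = 13.0638%.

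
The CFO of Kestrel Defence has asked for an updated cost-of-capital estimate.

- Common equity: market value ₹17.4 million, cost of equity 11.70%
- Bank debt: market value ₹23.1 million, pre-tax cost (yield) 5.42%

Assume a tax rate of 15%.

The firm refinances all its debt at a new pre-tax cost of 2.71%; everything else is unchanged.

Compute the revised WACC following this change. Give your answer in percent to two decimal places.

6.34%

After the change:
Total capital V = 17.4 + 23.1 = 40.5.
Equity: weight = 17.4/40.5 = 0.4296; cost = 11.7%.
Bank debt: weight = 23.1/40.5 = 0.5704; after-tax cost = 2.71% × (1 − 15%) = 2.3035%.
WACC = 0.4296 × 11.7000% + 0.5704 × 2.3035% = 6.3405%.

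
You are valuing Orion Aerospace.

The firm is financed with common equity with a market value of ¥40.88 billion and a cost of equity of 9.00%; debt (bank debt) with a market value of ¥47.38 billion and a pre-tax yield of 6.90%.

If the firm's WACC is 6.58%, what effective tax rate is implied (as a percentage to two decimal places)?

34.90%

Total capital V = 40.88 + 47.38 = 88.26.
Equity weight = 40.88/88.26 = 0.4632.
Bank debt weight = 47.38/88.26 = 0.5368.
Equity contribution = 0.4632 × 9% = 4.1686%.
Debt contribution must be 6.58% − 4.1686% = 2.4114%.
0.5368 × 6.9% × (1 − T) = 2.4114%  ⇒  (1 − T) = 0.6510.
T = 34.8986%.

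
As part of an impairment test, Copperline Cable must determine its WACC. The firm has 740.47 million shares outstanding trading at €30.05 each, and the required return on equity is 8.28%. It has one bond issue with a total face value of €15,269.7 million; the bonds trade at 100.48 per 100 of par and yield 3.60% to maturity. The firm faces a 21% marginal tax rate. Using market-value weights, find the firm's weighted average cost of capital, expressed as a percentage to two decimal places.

6.06%

Market value of equity E = 30.05 × 740.47m = 22251.1235m. Market value of debt D = 15269.7m × 100.48/100 = 15342.99456m.
Total capital V = 22251.1235 + 15342.99456 = 37594.11806.
Equity: weight = 22251.1235/37594.11806 = 0.5919; cost = 8.28%.
Bonds outstanding: weight = 15342.99456/37594.11806 = 0.4081; after-tax cost = 3.6% × (1 − 21%) = 2.8440%.
WACC = 0.5919 × 8.2800% + 0.4081 × 2.8440% = 6.0614%.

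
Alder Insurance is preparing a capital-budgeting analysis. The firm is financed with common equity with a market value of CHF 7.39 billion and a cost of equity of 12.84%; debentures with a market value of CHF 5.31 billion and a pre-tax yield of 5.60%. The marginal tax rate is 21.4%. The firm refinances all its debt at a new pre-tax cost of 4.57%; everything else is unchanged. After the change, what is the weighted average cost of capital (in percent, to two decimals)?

8.97%

After the change:
Total capital V = 7.39 + 5.31 = 12.7.
Equity: weight = 7.39/12.7 = 0.5819; cost = 12.84%.
Debentures: weight = 5.31/12.7 = 0.4181; after-tax cost = 4.57% × (1 − 21.4%) = 3.5920%.
WACC = 0.5819 × 12.8400% + 0.4181 × 3.5920% = 8.9733%.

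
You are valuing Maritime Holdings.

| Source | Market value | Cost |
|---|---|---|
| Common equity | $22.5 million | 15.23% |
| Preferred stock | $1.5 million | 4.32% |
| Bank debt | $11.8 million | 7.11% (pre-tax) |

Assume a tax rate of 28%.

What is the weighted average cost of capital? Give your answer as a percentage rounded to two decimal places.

11.44%

Total capital V = 22.5 + 1.5 + 11.8 = 35.8.
Equity: weight = 22.5/35.8 = 0.6285; cost = 15.23%.
Preferred: weight = 1.5/35.8 = 0.0419; cost = 4.32%.
Bank debt: weight = 11.8/35.8 = 0.3296; after-tax cost = 7.11% × (1 − 28%) = 5.1192%.
WACC = 0.6285 × 15.2300% + 0.0419 × 4.3200% + 0.3296 × 5.1192% = 11.4403%.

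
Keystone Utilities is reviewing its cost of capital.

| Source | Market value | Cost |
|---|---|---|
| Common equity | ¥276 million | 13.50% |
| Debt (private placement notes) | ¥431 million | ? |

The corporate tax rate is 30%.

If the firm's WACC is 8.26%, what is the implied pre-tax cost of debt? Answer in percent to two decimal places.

7.01%

Total capital V = 276 + 431 = 707.
Equity weight = 276/707 = 0.3904.
Private placement notes weight = 431/707 = 0.6096.
Equity contribution = 0.3904 × 13.5% = 5.2702%.
Remaining for debt = 8.26% − 5.2702% = 2.9898%.
Rd × (1 − 30%) × 0.6096 = 2.9898%  ⇒  Rd = 7.0064%.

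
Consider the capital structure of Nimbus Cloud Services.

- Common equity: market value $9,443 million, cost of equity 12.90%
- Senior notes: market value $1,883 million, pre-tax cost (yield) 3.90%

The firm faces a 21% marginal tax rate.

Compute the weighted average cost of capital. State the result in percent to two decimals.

11.27%

Total capital V = 9443 + 1883 = 11326.
Equity: weight = 9443/11326 = 0.8337; cost = 12.9%.
Senior notes: weight = 1883/11326 = 0.1663; after-tax cost = 3.9% × (1 − 21%) = 3.0810%.
WACC = 0.8337 × 12.9000% + 0.1663 × 3.0810% = 11.2675%.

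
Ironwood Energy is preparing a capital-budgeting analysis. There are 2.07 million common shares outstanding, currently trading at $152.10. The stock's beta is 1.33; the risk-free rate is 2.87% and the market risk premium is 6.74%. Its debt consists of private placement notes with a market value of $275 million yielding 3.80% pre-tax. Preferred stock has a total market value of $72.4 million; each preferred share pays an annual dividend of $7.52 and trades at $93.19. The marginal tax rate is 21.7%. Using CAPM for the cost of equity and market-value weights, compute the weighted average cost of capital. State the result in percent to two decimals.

Cost of equity via CAPM: Re = 2.87% + 1.33 × 6.74% = 11.8342%.
Cost of preferred: Rp = 7.52 / 93.19 = 8.0695%.
Market value of equity E = 152.1 × 2.07m = 314.847m.
Total capital V = 314.847 + 72.4 + 275 = 662.247.
Equity: weight = 314.847/662.247 = 0.4754; cost = 11.8342%.
Preferred: weight = 72.4/662.247 = 0.1093; cost = 8.0695%.
Private placement notes: weight = 275/662.247 = 0.4153; after-tax cost = 3.8% × (1 − 21.7%) = 2.9754%.
WACC = 0.4754 × 11.8342% + 0.1093 × 8.0695% + 0.4153 × 2.9754% = 7.7440%.

7.74%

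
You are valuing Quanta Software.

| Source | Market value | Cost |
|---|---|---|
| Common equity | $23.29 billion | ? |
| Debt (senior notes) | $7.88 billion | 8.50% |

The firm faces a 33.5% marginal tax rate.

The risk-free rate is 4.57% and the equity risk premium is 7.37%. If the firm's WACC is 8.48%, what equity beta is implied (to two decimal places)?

0.66

Total capital V = 23.29 + 7.88 = 31.17.
Equity weight = 23.29/31.17 = 0.7472.
Senior notes weight = 7.88/31.17 = 0.2528.
Debt contribution = 0.2528 × 8.5% × (1 − 33.5%) = 1.4290%.
Required equity contribution = 8.48% − 1.4290% = 7.0510%  ⇒  Re = 9.4367%.
CAPM: 9.4367% = 4.57% + β × 7.37%  ⇒  β = 0.6603.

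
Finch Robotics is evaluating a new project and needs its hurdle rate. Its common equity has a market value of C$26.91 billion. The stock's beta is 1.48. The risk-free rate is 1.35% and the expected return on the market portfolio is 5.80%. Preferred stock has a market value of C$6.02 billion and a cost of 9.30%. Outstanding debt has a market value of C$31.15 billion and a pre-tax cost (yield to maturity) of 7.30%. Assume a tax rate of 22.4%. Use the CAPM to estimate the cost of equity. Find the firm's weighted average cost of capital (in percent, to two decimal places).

Market risk premium = 5.8% − 1.35% = 4.45%.
Cost of equity via CAPM: Re = 1.35% + 1.48 × 4.45% = 7.9360%.
Total capital V = 26.91 + 6.02 + 31.15 = 64.08.
Equity: weight = 26.91/64.08 = 0.4199; cost = 7.936%.
Preferred: weight = 6.02/64.08 = 0.0939; cost = 9.3%.
Debt: weight = 31.15/64.08 = 0.4861; after-tax cost = 7.3% × (1 − 22.4%) = 5.6648%.
WACC = 0.4199 × 7.9360% + 0.0939 × 9.3000% + 0.4861 × 5.6648% = 6.9601%.

6.96%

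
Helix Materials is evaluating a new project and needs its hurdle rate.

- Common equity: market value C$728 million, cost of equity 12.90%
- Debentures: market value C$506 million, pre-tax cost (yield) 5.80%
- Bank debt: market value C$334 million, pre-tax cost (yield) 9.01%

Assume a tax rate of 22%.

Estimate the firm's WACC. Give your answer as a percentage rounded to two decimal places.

8.95%

Total capital V = 728 + 506 + 334 = 1568.
Equity: weight = 728/1568 = 0.4643; cost = 12.9%.
Debentures: weight = 506/1568 = 0.3227; after-tax cost = 5.8% × (1 − 22%) = 4.5240%.
Bank debt: weight = 334/1568 = 0.2130; after-tax cost = 9.01% × (1 − 22%) = 7.0278%.
WACC = 0.4643 × 12.9000% + 0.3227 × 4.5240% + 0.2130 × 7.0278% = 8.9462%.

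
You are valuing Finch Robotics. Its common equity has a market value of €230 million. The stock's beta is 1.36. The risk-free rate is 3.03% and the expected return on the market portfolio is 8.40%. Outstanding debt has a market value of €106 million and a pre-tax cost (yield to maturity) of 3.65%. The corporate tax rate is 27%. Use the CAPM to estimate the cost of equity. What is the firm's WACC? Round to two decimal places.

7.91%

Market risk premium = 8.4% − 3.03% = 5.37%.
Cost of equity via CAPM: Re = 3.03% + 1.36 × 5.37% = 10.3332%.
Total capital V = 230 + 106 = 336.
Equity: weight = 230/336 = 0.6845; cost = 10.3332%.
Debt: weight = 106/336 = 0.3155; after-tax cost = 3.65% × (1 − 27%) = 2.6645%.
WACC = 0.6845 × 10.3332% + 0.3155 × 2.6645% = 7.9139%.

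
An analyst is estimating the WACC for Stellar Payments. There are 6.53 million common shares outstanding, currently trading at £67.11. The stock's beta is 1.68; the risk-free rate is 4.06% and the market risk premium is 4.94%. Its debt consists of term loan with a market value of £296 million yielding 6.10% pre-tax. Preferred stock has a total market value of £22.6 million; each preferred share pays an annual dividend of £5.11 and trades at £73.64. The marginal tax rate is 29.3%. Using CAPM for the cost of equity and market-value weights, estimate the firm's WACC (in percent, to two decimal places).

9.05%

Cost of equity via CAPM: Re = 4.06% + 1.68 × 4.94% = 12.3592%.
Cost of preferred: Rp = 5.11 / 73.64 = 6.9392%.
Market value of equity E = 67.11 × 6.53m = 438.2283m.
Total capital V = 438.2283 + 22.6 + 296 = 756.8283.
Equity: weight = 438.2283/756.8283 = 0.5790; cost = 12.3592%.
Preferred: weight = 22.6/756.8283 = 0.0299; cost = 6.9392%.
Term loan: weight = 296/756.8283 = 0.3911; after-tax cost = 6.1% × (1 − 29.3%) = 4.3127%.
WACC = 0.5790 × 12.3592% + 0.0299 × 6.9392% + 0.3911 × 4.3127% = 9.0503%.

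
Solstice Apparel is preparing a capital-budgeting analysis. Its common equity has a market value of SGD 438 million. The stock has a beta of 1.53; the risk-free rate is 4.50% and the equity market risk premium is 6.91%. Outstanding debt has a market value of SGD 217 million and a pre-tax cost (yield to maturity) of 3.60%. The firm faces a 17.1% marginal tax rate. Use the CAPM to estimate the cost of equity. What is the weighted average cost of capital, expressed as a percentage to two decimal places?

11.07%

Cost of equity via CAPM: Re = 4.5% + 1.53 × 6.91% = 15.0723%.
Total capital V = 438 + 217 = 655.
Equity: weight = 438/655 = 0.6687; cost = 15.0723%.
Debt: weight = 217/655 = 0.3313; after-tax cost = 3.6% × (1 − 17.1%) = 2.9844%.
WACC = 0.6687 × 15.0723% + 0.3313 × 2.9844% = 11.0676%.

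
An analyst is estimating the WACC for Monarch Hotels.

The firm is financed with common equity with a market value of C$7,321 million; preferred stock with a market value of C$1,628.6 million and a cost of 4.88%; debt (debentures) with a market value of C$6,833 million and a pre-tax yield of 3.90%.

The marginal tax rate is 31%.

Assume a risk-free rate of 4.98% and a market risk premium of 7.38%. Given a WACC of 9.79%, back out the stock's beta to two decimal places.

1.70

Total capital V = 7321 + 1628.6 + 6833 = 15782.6.
Equity weight = 7321/15782.6 = 0.4639.
Preferred weight = 1628.6/15782.6 = 0.1032.
Debentures weight = 6833/15782.6 = 0.4329.
Debt contribution = 0.4329 × 3.9% × (1 − 31%) = 1.1651%.
Preferred contribution = 0.1032 × 4.88% = 0.5036%.
Required equity contribution = 9.79% − 1.6686% = 8.1214%  ⇒  Re = 17.5081%.
CAPM: 17.5081% = 4.98% + β × 7.38%  ⇒  β = 1.6976.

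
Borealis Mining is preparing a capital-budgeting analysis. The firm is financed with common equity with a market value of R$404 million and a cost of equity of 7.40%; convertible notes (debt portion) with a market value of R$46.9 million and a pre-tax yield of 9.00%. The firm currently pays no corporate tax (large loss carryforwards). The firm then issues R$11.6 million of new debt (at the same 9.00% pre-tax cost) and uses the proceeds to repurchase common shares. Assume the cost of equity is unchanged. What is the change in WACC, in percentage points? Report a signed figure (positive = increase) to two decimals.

+0.04 pp

Current WACC:
Total capital V = 404 + 46.9 = 450.9.
Equity: weight = 404/450.9 = 0.8960; cost = 7.4%.
Convertible notes (debt portion): weight = 46.9/450.9 = 0.1040; after-tax cost = 9% × (1 − 0%) = 9.0000%.
WACC = 0.8960 × 7.4000% + 0.1040 × 9.0000% = 7.5664%.
After the change:
Total capital V = 392.4 + 58.5 = 450.9.
Equity: weight = 392.4/450.9 = 0.8703; cost = 7.4%.
Convertible notes (debt portion): weight = 58.5/450.9 = 0.1297; after-tax cost = 9% × (1 − 0%) = 9.0000%.
WACC = 0.8703 × 7.4000% + 0.1297 × 9.0000% = 7.6076%.
Change in WACC = 7.6076% − 7.5664% = 0.0412 pp.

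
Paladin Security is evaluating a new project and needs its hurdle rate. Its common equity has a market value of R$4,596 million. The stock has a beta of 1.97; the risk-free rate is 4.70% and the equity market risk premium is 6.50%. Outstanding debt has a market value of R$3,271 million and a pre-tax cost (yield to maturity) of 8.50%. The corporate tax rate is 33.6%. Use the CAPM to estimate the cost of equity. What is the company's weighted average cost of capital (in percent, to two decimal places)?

12.57%

Cost of equity via CAPM: Re = 4.7% + 1.97 × 6.5% = 17.5050%.
Total capital V = 4596 + 3271 = 7867.
Equity: weight = 4596/7867 = 0.5842; cost = 17.505%.
Debt: weight = 3271/7867 = 0.4158; after-tax cost = 8.5% × (1 − 33.6%) = 5.6440%.
WACC = 0.5842 × 17.5050% + 0.4158 × 5.6440% = 12.5733%.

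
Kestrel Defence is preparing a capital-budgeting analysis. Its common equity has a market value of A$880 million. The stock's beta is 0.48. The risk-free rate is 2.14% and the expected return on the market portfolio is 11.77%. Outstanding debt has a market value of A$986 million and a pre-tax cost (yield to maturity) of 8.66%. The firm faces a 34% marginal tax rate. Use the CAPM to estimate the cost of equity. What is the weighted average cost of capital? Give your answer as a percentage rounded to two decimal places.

6.21%

Market risk premium = 11.77% − 2.14% = 9.63%.
Cost of equity via CAPM: Re = 2.14% + 0.48 × 9.63% = 6.7624%.
Total capital V = 880 + 986 = 1866.
Equity: weight = 880/1866 = 0.4716; cost = 6.7624%.
Debt: weight = 986/1866 = 0.5284; after-tax cost = 8.66% × (1 − 34%) = 5.7156%.
WACC = 0.4716 × 6.7624% + 0.5284 × 5.7156% = 6.2093%.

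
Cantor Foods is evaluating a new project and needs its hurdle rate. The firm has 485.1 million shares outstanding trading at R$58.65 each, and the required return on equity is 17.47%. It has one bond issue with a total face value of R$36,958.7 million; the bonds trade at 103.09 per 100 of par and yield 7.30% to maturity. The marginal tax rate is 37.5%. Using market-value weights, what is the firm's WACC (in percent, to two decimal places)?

10.08%

Market value of equity E = 58.65 × 485.1m = 28451.115m. Market value of debt D = 36958.7m × 103.09/100 = 38100.72383m.
Total capital V = 28451.115 + 38100.72383 = 66551.83883.
Equity: weight = 28451.115/66551.83883 = 0.4275; cost = 17.47%.
Bonds outstanding: weight = 38100.72383/66551.83883 = 0.5725; after-tax cost = 7.3% × (1 − 37.5%) = 4.5625%.
WACC = 0.4275 × 17.4700% + 0.5725 × 4.5625% = 10.0805%.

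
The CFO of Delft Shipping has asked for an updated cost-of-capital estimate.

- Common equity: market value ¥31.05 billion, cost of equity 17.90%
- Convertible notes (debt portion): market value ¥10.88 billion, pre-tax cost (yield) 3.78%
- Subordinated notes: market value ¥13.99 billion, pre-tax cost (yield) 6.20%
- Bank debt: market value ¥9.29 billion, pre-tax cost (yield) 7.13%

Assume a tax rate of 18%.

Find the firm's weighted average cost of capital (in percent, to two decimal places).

10.96%

Total capital V = 31.05 + 10.88 + 13.99 + 9.29 = 65.21.
Equity: weight = 31.05/65.21 = 0.4762; cost = 17.9%.
Convertible notes (debt portion): weight = 10.88/65.21 = 0.1668; after-tax cost = 3.78% × (1 − 18%) = 3.0996%.
Subordinated notes: weight = 13.99/65.21 = 0.2145; after-tax cost = 6.2% × (1 − 18%) = 5.0840%.
Bank debt: weight = 9.29/65.21 = 0.1425; after-tax cost = 7.13% × (1 − 18%) = 5.8466%.
WACC = 0.4762 × 17.9000% + 0.1668 × 3.0996% + 0.2145 × 5.0840% + 0.1425 × 5.8466% = 10.9639%.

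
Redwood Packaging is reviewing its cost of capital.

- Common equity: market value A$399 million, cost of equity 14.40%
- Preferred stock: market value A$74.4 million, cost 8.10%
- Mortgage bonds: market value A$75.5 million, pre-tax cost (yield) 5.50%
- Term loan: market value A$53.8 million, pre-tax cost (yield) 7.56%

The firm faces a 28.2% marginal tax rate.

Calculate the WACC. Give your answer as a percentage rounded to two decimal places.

Total capital V = 399 + 74.4 + 75.5 + 53.8 = 602.7.
Equity: weight = 399/602.7 = 0.6620; cost = 14.4%.
Preferred: weight = 74.4/602.7 = 0.1234; cost = 8.1%.
Mortgage bonds: weight = 75.5/602.7 = 0.1253; after-tax cost = 5.5% × (1 − 28.2%) = 3.9490%.
Term loan: weight = 53.8/602.7 = 0.0893; after-tax cost = 7.56% × (1 − 28.2%) = 5.4281%.
WACC = 0.6620 × 14.4000% + 0.1234 × 8.1000% + 0.1253 × 3.9490% + 0.0893 × 5.4281% = 11.5122%.

11.51%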